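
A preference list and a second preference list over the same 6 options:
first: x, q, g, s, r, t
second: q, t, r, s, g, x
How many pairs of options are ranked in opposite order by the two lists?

Assign each item its position (1..6) in the first ordering, then rewrite the second ordering as that position sequence:
positions: x→1, q→2, g→3, s→4, r→5, t→6
second ordering as positions: [2, 6, 5, 4, 3, 1]
Discordant pairs = inversions in this position sequence.
2: 1 → 1
6: 5, 4, 3, 1 → 4
5: 4, 3, 1 → 3
4: 3, 1 → 2
3: 1 → 1
1: 0
Total: 1 + 4 + 3 + 2 + 1 + 0 = 11

11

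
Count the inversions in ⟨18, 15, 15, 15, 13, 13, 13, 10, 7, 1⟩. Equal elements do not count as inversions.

39

Sweep left to right; for each value list the smaller values that follow it:
18: 9
15: 6
15: 6
15: 6
13: 3
13: 3
13: 3
10: 2
7: 1
1: 0
Sum: 9 + 6 + 6 + 6 + 3 + 3 + 3 + 2 + 1 + 0 = 39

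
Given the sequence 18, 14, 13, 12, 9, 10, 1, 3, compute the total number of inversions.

Sweep left to right; for each value list the smaller values that follow it:
18 → 14, 13, 12, 9, 10, 1, 3 → 7
14 → 13, 12, 9, 10, 1, 3 → 6
13 → 12, 9, 10, 1, 3 → 5
12 → 9, 10, 1, 3 → 4
9 → 1, 3 → 2
10 → 1, 3 → 2
1 → none → 0
3 → none → 0
Sum: 7 + 6 + 5 + 4 + 2 + 2 + 0 + 0 = 26

26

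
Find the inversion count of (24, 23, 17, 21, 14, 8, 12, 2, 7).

For each element, count later entries that are smaller:
24: 8
23: 7
17: 5
21: 5
14: 4
8: 2
12: 2
2: 0
7: 0
Sum: 8 + 7 + 5 + 5 + 4 + 2 + 2 + 0 + 0 = 33

33 out-of-order pairs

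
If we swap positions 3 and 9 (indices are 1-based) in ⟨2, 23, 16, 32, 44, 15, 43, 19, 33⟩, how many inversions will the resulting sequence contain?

17 inversions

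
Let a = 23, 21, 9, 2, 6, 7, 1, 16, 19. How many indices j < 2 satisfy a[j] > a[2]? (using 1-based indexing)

The element at index 2 is 21.
Elements before it: 23
Those larger than 21: 23

1 such element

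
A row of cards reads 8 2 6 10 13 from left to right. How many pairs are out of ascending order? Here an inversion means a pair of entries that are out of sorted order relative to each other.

Element-by-element contributions:
8 → 2, 6 → 2
2 → none → 0
6 → none → 0
10 → none → 0
13 → none → 0
Sum: 2 + 0 + 0 + 0 + 0 = 2

2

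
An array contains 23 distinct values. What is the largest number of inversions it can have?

253

A reversed (strictly descending) arrangement makes every pair an inversion, giving C(23, 2) inversions.
C(23, 2) = 23·22/2 = 253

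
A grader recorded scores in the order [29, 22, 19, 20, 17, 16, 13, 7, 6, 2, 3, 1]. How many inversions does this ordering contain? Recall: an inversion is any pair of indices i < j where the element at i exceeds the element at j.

64

Sweep left to right; for each value list the smaller values that follow it:
29: 11
22: 10
19: 8
20: 8
17: 7
16: 6
13: 5
7: 4
6: 3
2: 1
3: 1
1: 0
Sum: 11 + 10 + 8 + 8 + 7 + 6 + 5 + 4 + 3 + 1 + 1 + 0 = 64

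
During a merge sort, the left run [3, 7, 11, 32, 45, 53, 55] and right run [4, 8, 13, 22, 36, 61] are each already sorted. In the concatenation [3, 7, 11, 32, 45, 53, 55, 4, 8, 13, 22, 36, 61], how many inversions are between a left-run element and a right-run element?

22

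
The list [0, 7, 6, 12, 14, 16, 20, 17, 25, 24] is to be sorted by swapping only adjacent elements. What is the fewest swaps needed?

Minimum adjacent swaps = number of inversions (each swap of adjacent out-of-order elements removes one inversion and no swap can remove more).
Count inversions — for each element, later elements that are smaller:
0: none → 0
7: 6 → 1
6: none → 0
12: none → 0
14: none → 0
16: none → 0
20: 17 → 1
17: none → 0
25: 24 → 1
24: none → 0
Total inversions: 0 + 1 + 0 + 0 + 0 + 0 + 1 + 0 + 1 + 0 = 3

3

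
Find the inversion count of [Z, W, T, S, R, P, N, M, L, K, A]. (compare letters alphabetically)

Out-of-order pairs: 55

Element-by-element contributions:
Z: 10
W: 9
T: 8
S: 7
R: 6
P: 5
N: 4
M: 3
L: 2
K: 1
A: 0
Sum: 10 + 9 + 8 + 7 + 6 + 5 + 4 + 3 + 2 + 1 + 0 = 55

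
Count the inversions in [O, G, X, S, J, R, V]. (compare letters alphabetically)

8

Inversion pairs (indices are 0-based):
(0,1): O > G
(0,4): O > J
(2,3): X > S
(2,4): X > J
(2,5): X > R
(2,6): X > V
(3,4): S > J
(3,5): S > R
That's 8 pairs.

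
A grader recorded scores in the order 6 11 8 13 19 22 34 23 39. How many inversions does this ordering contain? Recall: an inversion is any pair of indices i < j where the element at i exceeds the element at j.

Sweep left to right; for each value list the smaller values that follow it:
6 → none → 0
11 → 8 → 1
8 → none → 0
13 → none → 0
19 → none → 0
22 → none → 0
34 → 23 → 1
23 → none → 0
39 → none → 0
Sum: 0 + 1 + 0 + 0 + 0 + 0 + 1 + 0 + 0 = 2

2 inversions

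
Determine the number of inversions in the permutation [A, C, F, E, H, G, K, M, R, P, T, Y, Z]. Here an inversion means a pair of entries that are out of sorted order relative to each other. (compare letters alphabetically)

3 inversions

Sweep left to right; for each value list the smaller values that follow it:
A: 0
C: 0
F: 1
E: 0
H: 1
G: 0
K: 0
M: 0
R: 1
P: 0
T: 0
Y: 0
Z: 0
Sum: 0 + 0 + 1 + 0 + 1 + 0 + 0 + 0 + 1 + 0 + 0 + 0 + 0 = 3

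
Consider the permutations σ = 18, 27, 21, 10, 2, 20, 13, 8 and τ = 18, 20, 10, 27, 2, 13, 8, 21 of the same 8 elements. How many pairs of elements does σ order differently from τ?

Assign each item its position (1..8) in the first ordering, then rewrite the second ordering as that position sequence:
positions: 18→1, 27→2, 21→3, 10→4, 2→5, 20→6, 13→7, 8→8
second ordering as positions: [1, 6, 4, 2, 5, 7, 8, 3]
Discordant pairs = inversions in this position sequence.
1: 0
6: 4, 2, 5, 3 → 4
4: 2, 3 → 2
2: 0
5: 3 → 1
7: 3 → 1
8: 3 → 1
3: 0
Total: 0 + 4 + 2 + 0 + 1 + 1 + 1 + 0 = 9

9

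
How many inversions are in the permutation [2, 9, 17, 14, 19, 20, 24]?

Inversions: 1

Inversion pairs (indices are 0-based):
(2,3): 17 > 14
That's 1 pair.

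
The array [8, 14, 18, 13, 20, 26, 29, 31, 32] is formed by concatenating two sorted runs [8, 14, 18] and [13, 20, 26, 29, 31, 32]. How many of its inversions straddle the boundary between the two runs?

Count, for every r in R, how many entries of L exceed r:
r = 13: 14, 18 → 2
r = 20: none → 0
r = 26: none → 0
r = 29: none → 0
r = 31: none → 0
r = 32: none → 0
Cross-inversions: 2 + 0 + 0 + 0 + 0 + 0 = 2

2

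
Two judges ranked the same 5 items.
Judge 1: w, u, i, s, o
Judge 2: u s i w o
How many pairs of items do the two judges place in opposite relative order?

Assign each item its position (1..5) in the first ordering, then rewrite the second ordering as that position sequence:
positions: w→1, u→2, i→3, s→4, o→5
second ordering as positions: [2, 4, 3, 1, 5]
Discordant pairs = inversions in this position sequence.
2: 1 → 1
4: 3, 1 → 2
3: 1 → 1
1: 0
5: 0
Total: 1 + 2 + 1 + 0 + 0 = 4

4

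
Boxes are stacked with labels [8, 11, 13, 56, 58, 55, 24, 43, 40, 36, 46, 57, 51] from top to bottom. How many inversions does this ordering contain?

For each element, count later entries that are smaller:
8 → none → 0
11 → none → 0
13 → none → 0
56 → 55, 24, 43, 40, 36, 46, 51 → 7
58 → 55, 24, 43, 40, 36, 46, 57, 51 → 8
55 → 24, 43, 40, 36, 46, 51 → 6
24 → none → 0
43 → 40, 36 → 2
40 → 36 → 1
36 → none → 0
46 → none → 0
57 → 51 → 1
51 → none → 0
Sum: 0 + 0 + 0 + 7 + 8 + 6 + 0 + 2 + 1 + 0 + 0 + 1 + 0 = 25

25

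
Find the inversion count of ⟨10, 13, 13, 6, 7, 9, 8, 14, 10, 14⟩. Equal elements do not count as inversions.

16 out-of-order pairs

Element-by-element contributions:
10: 4
13: 5
13: 5
6: 0
7: 0
9: 1
8: 0
14: 1
10: 0
14: 0
Sum: 4 + 5 + 5 + 0 + 0 + 1 + 0 + 1 + 0 + 0 = 16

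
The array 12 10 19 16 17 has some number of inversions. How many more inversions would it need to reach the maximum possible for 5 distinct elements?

7

Maximum inversions for 5 distinct elements is C(5, 2) = 5·4/2 = 10.
Current inversions — for each element, count later smaller elements:
12: 1
10: 0
19: 2
16: 0
17: 0
Current total: 1 + 0 + 2 + 0 + 0 = 3
Shortfall: 10 − 3 = 7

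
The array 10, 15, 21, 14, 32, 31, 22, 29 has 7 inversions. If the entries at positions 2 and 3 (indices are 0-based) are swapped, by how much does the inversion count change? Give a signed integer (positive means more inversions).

Positions 2 and 3 hold 21 and 14; after swapping, the array is [10, 15, 14, 21, 32, 31, 22, 29].
For each element, count later entries that are smaller:
10 → none → 0
15 → 14 → 1
14 → none → 0
21 → none → 0
32 → 31, 22, 29 → 3
31 → 22, 29 → 2
22 → none → 0
29 → none → 0
Sum: 0 + 1 + 0 + 0 + 3 + 2 + 0 + 0 = 6
Change: 6 − 7 = -1

-1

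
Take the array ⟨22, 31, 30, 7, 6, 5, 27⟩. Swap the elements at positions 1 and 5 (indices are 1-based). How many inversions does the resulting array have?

Positions 1 and 5 hold 22 and 6; after swapping, the array is [6, 31, 30, 7, 22, 5, 27].
Sweep left to right; for each value list the smaller values that follow it:
6: 1
31: 5
30: 4
7: 1
22: 1
5: 0
27: 0
Sum: 1 + 5 + 4 + 1 + 1 + 0 + 0 = 12

12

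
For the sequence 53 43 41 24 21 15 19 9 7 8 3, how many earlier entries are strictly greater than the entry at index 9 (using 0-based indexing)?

8 such elements

The element at index 9 is 8.
Elements before it: 53, 43, 41, 24, 21, 15, 19, 9, 7
Those larger than 8: 53, 43, 41, 24, 21, 15, 19, 9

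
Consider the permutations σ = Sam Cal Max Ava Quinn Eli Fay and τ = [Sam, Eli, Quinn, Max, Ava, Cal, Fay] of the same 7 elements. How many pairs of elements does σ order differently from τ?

Assign each item its position (1..7) in the first ordering, then rewrite the second ordering as that position sequence:
positions: Sam→1, Cal→2, Max→3, Ava→4, Quinn→5, Eli→6, Fay→7
second ordering as positions: [1, 6, 5, 3, 4, 2, 7]
Discordant pairs = inversions in this position sequence.
1: 0
6: 5, 3, 4, 2 → 4
5: 3, 4, 2 → 3
3: 2 → 1
4: 2 → 1
2: 0
7: 0
Total: 0 + 4 + 3 + 1 + 1 + 0 + 0 = 9

9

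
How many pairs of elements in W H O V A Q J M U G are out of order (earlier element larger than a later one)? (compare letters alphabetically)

27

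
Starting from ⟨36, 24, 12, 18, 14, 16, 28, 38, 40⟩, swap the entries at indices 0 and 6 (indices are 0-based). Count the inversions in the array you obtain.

Positions 0 and 6 hold 36 and 28; after swapping, the array is [28, 24, 12, 18, 14, 16, 36, 38, 40].
For each element, count later entries that are smaller:
28 → 24, 12, 18, 14, 16 → 5
24 → 12, 18, 14, 16 → 4
12 → none → 0
18 → 14, 16 → 2
14 → none → 0
16 → none → 0
36 → none → 0
38 → none → 0
40 → none → 0
Sum: 5 + 4 + 0 + 2 + 0 + 0 + 0 + 0 + 0 = 11

Inversions: 11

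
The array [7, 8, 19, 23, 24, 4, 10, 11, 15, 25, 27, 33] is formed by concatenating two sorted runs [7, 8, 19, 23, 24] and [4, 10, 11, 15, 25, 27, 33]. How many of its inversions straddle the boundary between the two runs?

Count, for every r in R, how many entries of L exceed r:
r = 4: 7, 8, 19, 23, 24 → 5
r = 10: 19, 23, 24 → 3
r = 11: 19, 23, 24 → 3
r = 15: 19, 23, 24 → 3
r = 25: none → 0
r = 27: none → 0
r = 33: none → 0
Cross-inversions: 5 + 3 + 3 + 3 + 0 + 0 + 0 = 14

14 split inversions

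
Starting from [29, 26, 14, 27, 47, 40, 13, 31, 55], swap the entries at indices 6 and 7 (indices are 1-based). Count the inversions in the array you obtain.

12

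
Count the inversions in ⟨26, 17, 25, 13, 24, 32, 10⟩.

Element-by-element contributions:
26: 5
17: 2
25: 3
13: 1
24: 1
32: 1
10: 0
Sum: 5 + 2 + 3 + 1 + 1 + 1 + 0 = 13

13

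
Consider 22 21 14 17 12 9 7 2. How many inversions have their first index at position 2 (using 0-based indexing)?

4 such elements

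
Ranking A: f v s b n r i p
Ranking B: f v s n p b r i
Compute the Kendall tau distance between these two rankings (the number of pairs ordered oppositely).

4

Assign each item its position (1..8) in the first ordering, then rewrite the second ordering as that position sequence:
positions: f→1, v→2, s→3, b→4, n→5, r→6, i→7, p→8
second ordering as positions: [1, 2, 3, 5, 8, 4, 6, 7]
Discordant pairs = inversions in this position sequence.
1: 0
2: 0
3: 0
5: 4 → 1
8: 4, 6, 7 → 3
4: 0
6: 0
7: 0
Total: 0 + 0 + 0 + 1 + 3 + 0 + 0 + 0 = 4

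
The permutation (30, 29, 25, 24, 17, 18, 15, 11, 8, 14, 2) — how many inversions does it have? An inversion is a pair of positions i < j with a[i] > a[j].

52 out-of-order pairs

For each element, count later entries that are smaller:
30: 10
29: 9
25: 8
24: 7
17: 5
18: 5
15: 4
11: 2
8: 1
14: 1
2: 0
Sum: 10 + 9 + 8 + 7 + 5 + 5 + 4 + 2 + 1 + 1 + 0 = 52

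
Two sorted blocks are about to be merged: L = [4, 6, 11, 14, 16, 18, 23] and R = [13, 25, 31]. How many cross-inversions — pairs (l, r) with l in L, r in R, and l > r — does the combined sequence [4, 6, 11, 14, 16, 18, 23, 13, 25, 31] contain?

For each element r of the right run, count left-run elements greater than r:
r = 13: 14, 16, 18, 23 → 4
r = 25: none → 0
r = 31: none → 0
Cross-inversions: 4 + 0 + 0 = 4

Split inversions: 4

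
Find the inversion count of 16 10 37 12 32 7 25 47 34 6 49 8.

31 out-of-order pairs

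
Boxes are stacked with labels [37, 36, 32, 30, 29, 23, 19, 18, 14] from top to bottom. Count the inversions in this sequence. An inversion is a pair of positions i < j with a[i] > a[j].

36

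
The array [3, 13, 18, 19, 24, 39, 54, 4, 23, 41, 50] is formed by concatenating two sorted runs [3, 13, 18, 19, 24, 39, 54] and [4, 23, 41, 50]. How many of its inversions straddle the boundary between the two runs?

Count, for every r in R, how many entries of L exceed r:
r = 4: 13, 18, 19, 24, 39, 54 → 6
r = 23: 24, 39, 54 → 3
r = 41: 54 → 1
r = 50: 54 → 1
Cross-inversions: 6 + 3 + 1 + 1 = 11

11 split inversions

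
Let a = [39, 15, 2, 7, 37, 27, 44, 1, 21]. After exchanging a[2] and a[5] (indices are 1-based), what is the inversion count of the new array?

20 inversions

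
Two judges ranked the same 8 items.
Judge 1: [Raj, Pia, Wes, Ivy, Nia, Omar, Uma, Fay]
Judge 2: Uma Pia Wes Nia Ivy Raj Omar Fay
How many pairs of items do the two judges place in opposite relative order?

11

Assign each item its position (1..8) in the first ordering, then rewrite the second ordering as that position sequence:
positions: Raj→1, Pia→2, Wes→3, Ivy→4, Nia→5, Omar→6, Uma→7, Fay→8
second ordering as positions: [7, 2, 3, 5, 4, 1, 6, 8]
Discordant pairs = inversions in this position sequence.
7: 2, 3, 5, 4, 1, 6 → 6
2: 1 → 1
3: 1 → 1
5: 4, 1 → 2
4: 1 → 1
1: 0
6: 0
8: 0
Total: 6 + 1 + 1 + 2 + 1 + 0 + 0 + 0 = 11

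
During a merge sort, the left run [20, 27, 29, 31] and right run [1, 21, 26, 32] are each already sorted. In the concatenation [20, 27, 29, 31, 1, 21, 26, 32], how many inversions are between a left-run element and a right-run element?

Count, for every r in R, how many entries of L exceed r:
r = 1: 20, 27, 29, 31 → 4
r = 21: 27, 29, 31 → 3
r = 26: 27, 29, 31 → 3
r = 32: none → 0
Cross-inversions: 4 + 3 + 3 + 0 = 10

10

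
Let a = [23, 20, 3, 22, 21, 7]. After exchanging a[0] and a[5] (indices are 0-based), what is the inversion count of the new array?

Positions 0 and 5 hold 23 and 7; after swapping, the array is [7, 20, 3, 22, 21, 23].
Count, for each position, how many later elements it exceeds:
7: 1
20: 1
3: 0
22: 1
21: 0
23: 0
Sum: 1 + 1 + 0 + 1 + 0 + 0 = 3

3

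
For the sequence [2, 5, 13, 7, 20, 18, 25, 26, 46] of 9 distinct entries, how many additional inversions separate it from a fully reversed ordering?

34 inversions short

Maximum inversions for 9 distinct elements is C(9, 2) = 9·8/2 = 36.
Current inversions — for each element, count later smaller elements:
2: 0
5: 0
13: 1
7: 0
20: 1
18: 0
25: 0
26: 0
46: 0
Current total: 0 + 0 + 1 + 0 + 1 + 0 + 0 + 0 + 0 = 2
Shortfall: 36 − 2 = 34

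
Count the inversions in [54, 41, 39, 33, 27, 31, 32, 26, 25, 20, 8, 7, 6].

Count, for each position, how many later elements it exceeds:
54 → 41, 39, 33, 27, 31, 32, 26, 25, 20, 8, 7, 6 → 12
41 → 39, 33, 27, 31, 32, 26, 25, 20, 8, 7, 6 → 11
39 → 33, 27, 31, 32, 26, 25, 20, 8, 7, 6 → 10
33 → 27, 31, 32, 26, 25, 20, 8, 7, 6 → 9
27 → 26, 25, 20, 8, 7, 6 → 6
31 → 26, 25, 20, 8, 7, 6 → 6
32 → 26, 25, 20, 8, 7, 6 → 6
26 → 25, 20, 8, 7, 6 → 5
25 → 20, 8, 7, 6 → 4
20 → 8, 7, 6 → 3
8 → 7, 6 → 2
7 → 6 → 1
6 → none → 0
Sum: 12 + 11 + 10 + 9 + 6 + 6 + 6 + 5 + 4 + 3 + 2 + 1 + 0 = 75

75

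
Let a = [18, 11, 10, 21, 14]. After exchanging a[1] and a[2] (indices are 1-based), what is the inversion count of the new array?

4 inversions

Positions 1 and 2 hold 18 and 11; after swapping, the array is [11, 18, 10, 21, 14].
For each element, count later entries that are smaller:
11 → 10 → 1
18 → 10, 14 → 2
10 → none → 0
21 → 14 → 1
14 → none → 0
Sum: 1 + 2 + 0 + 1 + 0 = 4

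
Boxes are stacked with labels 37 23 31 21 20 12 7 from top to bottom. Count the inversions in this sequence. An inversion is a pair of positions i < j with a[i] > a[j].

20

Count, for each position, how many later elements it exceeds:
37 → 23, 31, 21, 20, 12, 7 → 6
23 → 21, 20, 12, 7 → 4
31 → 21, 20, 12, 7 → 4
21 → 20, 12, 7 → 3
20 → 12, 7 → 2
12 → 7 → 1
7 → none → 0
Sum: 6 + 4 + 4 + 3 + 2 + 1 + 0 = 20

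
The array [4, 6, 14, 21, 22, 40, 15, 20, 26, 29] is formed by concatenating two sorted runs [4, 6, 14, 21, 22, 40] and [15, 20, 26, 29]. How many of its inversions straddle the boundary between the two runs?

Count, for every r in R, how many entries of L exceed r:
r = 15: 21, 22, 40 → 3
r = 20: 21, 22, 40 → 3
r = 26: 40 → 1
r = 29: 40 → 1
Cross-inversions: 3 + 3 + 1 + 1 = 8

There are 8 cross-inversions.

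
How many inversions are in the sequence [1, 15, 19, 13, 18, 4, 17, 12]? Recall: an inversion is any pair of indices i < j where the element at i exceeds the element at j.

14 inversions

Count, for each position, how many later elements it exceeds:
1 → none → 0
15 → 13, 4, 12 → 3
19 → 13, 18, 4, 17, 12 → 5
13 → 4, 12 → 2
18 → 4, 17, 12 → 3
4 → none → 0
17 → 12 → 1
12 → none → 0
Sum: 0 + 3 + 5 + 2 + 3 + 0 + 1 + 0 = 14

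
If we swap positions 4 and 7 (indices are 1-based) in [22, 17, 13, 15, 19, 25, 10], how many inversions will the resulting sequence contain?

11

Positions 4 and 7 hold 15 and 10; after swapping, the array is [22, 17, 13, 10, 19, 25, 15].
Element-by-element contributions:
22 → 17, 13, 10, 19, 15 → 5
17 → 13, 10, 15 → 3
13 → 10 → 1
10 → none → 0
19 → 15 → 1
25 → 15 → 1
15 → none → 0
Sum: 5 + 3 + 1 + 0 + 1 + 1 + 0 = 11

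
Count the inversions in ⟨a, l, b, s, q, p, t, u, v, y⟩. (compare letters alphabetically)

4

Sweep left to right; for each value list the smaller values that follow it:
a → none → 0
l → b → 1
b → none → 0
s → q, p → 2
q → p → 1
p → none → 0
t → none → 0
u → none → 0
v → none → 0
y → none → 0
Sum: 0 + 1 + 0 + 2 + 1 + 0 + 0 + 0 + 0 + 0 = 4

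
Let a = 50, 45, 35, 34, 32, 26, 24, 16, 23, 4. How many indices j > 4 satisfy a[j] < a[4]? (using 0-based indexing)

The element at index 4 is 32.
Elements after it: 26, 24, 16, 23, 4
Those smaller than 32: 26, 24, 16, 23, 4

5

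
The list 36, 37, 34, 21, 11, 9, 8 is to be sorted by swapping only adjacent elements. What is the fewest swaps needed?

20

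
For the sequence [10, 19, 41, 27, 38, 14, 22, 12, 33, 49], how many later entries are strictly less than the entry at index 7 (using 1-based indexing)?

1

The element at index 7 is 22.
Elements after it: 12, 33, 49
Those smaller than 22: 12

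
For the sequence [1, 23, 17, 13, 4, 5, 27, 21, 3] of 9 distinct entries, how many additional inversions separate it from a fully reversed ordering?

18 inversions short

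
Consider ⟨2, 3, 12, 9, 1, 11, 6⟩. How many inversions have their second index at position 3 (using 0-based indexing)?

1 such element

The element at index 3 is 9.
Elements before it: 2, 3, 12
Those larger than 9: 12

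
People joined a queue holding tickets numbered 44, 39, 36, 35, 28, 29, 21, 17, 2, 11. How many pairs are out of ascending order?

43 inversions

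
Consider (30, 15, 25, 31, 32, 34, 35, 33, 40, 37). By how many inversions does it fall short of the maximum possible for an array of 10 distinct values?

40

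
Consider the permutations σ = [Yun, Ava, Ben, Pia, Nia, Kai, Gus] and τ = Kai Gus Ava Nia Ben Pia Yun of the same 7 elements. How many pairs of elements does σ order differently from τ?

Assign each item its position (1..7) in the first ordering, then rewrite the second ordering as that position sequence:
positions: Yun→1, Ava→2, Ben→3, Pia→4, Nia→5, Kai→6, Gus→7
second ordering as positions: [6, 7, 2, 5, 3, 4, 1]
Discordant pairs = inversions in this position sequence.
6: 2, 5, 3, 4, 1 → 5
7: 2, 5, 3, 4, 1 → 5
2: 1 → 1
5: 3, 4, 1 → 3
3: 1 → 1
4: 1 → 1
1: 0
Total: 5 + 5 + 1 + 3 + 1 + 1 + 0 = 16

16 discordant pairs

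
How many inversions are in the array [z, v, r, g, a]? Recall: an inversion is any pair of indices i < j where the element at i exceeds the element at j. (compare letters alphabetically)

For each element, count later entries that are smaller:
z: 4
v: 3
r: 2
g: 1
a: 0
Sum: 4 + 3 + 2 + 1 + 0 = 10

Inversions: 10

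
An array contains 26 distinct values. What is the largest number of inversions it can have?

A reversed (strictly descending) arrangement makes every pair an inversion, giving C(26, 2) inversions.
C(26, 2) = 26·25/2 = 325

325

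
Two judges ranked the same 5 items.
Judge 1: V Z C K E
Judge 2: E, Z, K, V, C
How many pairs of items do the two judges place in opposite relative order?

Discordant pairs: 7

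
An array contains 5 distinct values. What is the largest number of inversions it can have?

The maximum occurs when the array is in strictly decreasing order: every one of the C(5, 2) pairs is inverted.
C(5, 2) = 5·4/2 = 10

10 inversions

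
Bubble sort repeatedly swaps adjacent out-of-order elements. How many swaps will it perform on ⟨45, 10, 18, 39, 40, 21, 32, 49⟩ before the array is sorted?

10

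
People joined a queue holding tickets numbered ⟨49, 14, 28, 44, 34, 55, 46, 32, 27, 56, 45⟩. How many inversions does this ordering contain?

23

For each element, count later entries that are smaller:
49: 8
14: 0
28: 1
44: 3
34: 2
55: 4
46: 3
32: 1
27: 0
56: 1
45: 0
Sum: 8 + 0 + 1 + 3 + 2 + 4 + 3 + 1 + 0 + 1 + 0 = 23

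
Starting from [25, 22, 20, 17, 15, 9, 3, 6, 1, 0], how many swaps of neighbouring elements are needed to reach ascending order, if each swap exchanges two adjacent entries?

44

Each adjacent swap fixes exactly one inversion, so the minimum swap count equals the number of inversions.
Count inversions — for each element, later elements that are smaller:
25: 22, 20, 17, 15, 9, 3, 6, 1, 0 → 9
22: 20, 17, 15, 9, 3, 6, 1, 0 → 8
20: 17, 15, 9, 3, 6, 1, 0 → 7
17: 15, 9, 3, 6, 1, 0 → 6
15: 9, 3, 6, 1, 0 → 5
9: 3, 6, 1, 0 → 4
3: 1, 0 → 2
6: 1, 0 → 2
1: 0 → 1
0: none → 0
Total inversions: 9 + 8 + 7 + 6 + 5 + 4 + 2 + 2 + 1 + 0 = 44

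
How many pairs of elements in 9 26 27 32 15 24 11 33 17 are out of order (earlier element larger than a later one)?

Count, for each position, how many later elements it exceeds:
9 → none → 0
26 → 15, 24, 11, 17 → 4
27 → 15, 24, 11, 17 → 4
32 → 15, 24, 11, 17 → 4
15 → 11 → 1
24 → 11, 17 → 2
11 → none → 0
33 → 17 → 1
17 → none → 0
Sum: 0 + 4 + 4 + 4 + 1 + 2 + 0 + 1 + 0 = 16

16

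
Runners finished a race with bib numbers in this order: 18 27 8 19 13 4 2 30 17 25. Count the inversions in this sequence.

23 inversions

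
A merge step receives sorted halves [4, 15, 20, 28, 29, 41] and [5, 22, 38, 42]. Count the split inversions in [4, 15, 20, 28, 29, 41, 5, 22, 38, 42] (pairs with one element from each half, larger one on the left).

9

Take each right-half value and tally the left-half values above it:
r = 5: 15, 20, 28, 29, 41 → 5
r = 22: 28, 29, 41 → 3
r = 38: 41 → 1
r = 42: none → 0
Cross-inversions: 5 + 3 + 1 + 0 = 9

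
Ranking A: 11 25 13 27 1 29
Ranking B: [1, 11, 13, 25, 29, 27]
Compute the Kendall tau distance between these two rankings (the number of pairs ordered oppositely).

Assign each item its position (1..6) in the first ordering, then rewrite the second ordering as that position sequence:
positions: 11→1, 25→2, 13→3, 27→4, 1→5, 29→6
second ordering as positions: [5, 1, 3, 2, 6, 4]
Discordant pairs = inversions in this position sequence.
5: 1, 3, 2, 4 → 4
1: 0
3: 2 → 1
2: 0
6: 4 → 1
4: 0
Total: 4 + 0 + 1 + 0 + 1 + 0 = 6

Discordant pairs: 6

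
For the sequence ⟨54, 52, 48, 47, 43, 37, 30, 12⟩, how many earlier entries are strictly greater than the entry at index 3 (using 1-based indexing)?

The element at index 3 is 48.
Elements before it: 54, 52
Those larger than 48: 54, 52

2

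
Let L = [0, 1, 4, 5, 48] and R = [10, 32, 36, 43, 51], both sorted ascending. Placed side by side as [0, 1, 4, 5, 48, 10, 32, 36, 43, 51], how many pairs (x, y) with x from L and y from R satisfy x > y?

4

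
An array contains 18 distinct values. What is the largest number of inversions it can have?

A reversed (strictly descending) arrangement makes every pair an inversion, giving C(18, 2) inversions.
C(18, 2) = 18·17/2 = 153

There are 153 inversions.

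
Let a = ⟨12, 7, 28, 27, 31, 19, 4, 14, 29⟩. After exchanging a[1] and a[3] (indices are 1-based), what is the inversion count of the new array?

Positions 1 and 3 hold 12 and 28; after swapping, the array is [28, 7, 12, 27, 31, 19, 4, 14, 29].
Count, for each position, how many later elements it exceeds:
28: 6
7: 1
12: 1
27: 3
31: 4
19: 2
4: 0
14: 0
29: 0
Sum: 6 + 1 + 1 + 3 + 4 + 2 + 0 + 0 + 0 = 17

17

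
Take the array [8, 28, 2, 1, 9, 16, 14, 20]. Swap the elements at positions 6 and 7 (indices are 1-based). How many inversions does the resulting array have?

9 inversions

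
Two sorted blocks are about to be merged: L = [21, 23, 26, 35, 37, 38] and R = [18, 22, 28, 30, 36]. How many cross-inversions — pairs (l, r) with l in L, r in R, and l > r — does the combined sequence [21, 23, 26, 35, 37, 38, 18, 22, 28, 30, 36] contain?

19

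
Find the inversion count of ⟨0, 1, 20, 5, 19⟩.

Element-by-element contributions:
0: 0
1: 0
20: 2
5: 0
19: 0
Sum: 0 + 0 + 2 + 0 + 0 = 2

2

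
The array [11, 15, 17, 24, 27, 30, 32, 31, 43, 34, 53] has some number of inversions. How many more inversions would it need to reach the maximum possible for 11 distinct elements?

Maximum inversions for 11 distinct elements is C(11, 2) = 11·10/2 = 55.
Current inversions — for each element, count later smaller elements:
11: 0
15: 0
17: 0
24: 0
27: 0
30: 0
32: 1
31: 0
43: 1
34: 0
53: 0
Current total: 0 + 0 + 0 + 0 + 0 + 0 + 1 + 0 + 1 + 0 + 0 = 2
Shortfall: 55 − 2 = 53

53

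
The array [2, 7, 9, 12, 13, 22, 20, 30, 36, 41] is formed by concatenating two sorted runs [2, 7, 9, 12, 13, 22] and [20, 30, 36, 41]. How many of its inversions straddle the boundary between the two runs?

1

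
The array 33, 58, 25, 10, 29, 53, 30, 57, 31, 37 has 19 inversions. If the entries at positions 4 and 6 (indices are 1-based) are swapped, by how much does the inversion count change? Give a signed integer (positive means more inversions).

+3

Positions 4 and 6 hold 10 and 53; after swapping, the array is [33, 58, 25, 53, 29, 10, 30, 57, 31, 37].
Element-by-element contributions:
33 → 25, 29, 10, 30, 31 → 5
58 → 25, 53, 29, 10, 30, 57, 31, 37 → 8
25 → 10 → 1
53 → 29, 10, 30, 31, 37 → 5
29 → 10 → 1
10 → none → 0
30 → none → 0
57 → 31, 37 → 2
31 → none → 0
37 → none → 0
Sum: 5 + 8 + 1 + 5 + 1 + 0 + 0 + 2 + 0 + 0 = 22
Change: 22 − 19 = +3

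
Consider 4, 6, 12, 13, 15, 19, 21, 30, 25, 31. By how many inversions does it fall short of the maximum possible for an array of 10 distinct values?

44

Maximum inversions for 10 distinct elements is C(10, 2) = 10·9/2 = 45.
Current inversions — for each element, count later smaller elements:
4: 0
6: 0
12: 0
13: 0
15: 0
19: 0
21: 0
30: 1
25: 0
31: 0
Current total: 0 + 0 + 0 + 0 + 0 + 0 + 0 + 1 + 0 + 0 = 1
Shortfall: 45 − 1 = 44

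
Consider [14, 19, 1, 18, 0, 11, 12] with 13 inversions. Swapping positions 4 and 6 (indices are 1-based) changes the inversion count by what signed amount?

-1

Positions 4 and 6 hold 18 and 11; after swapping, the array is [14, 19, 1, 11, 0, 18, 12].
Element-by-element contributions:
14 → 1, 11, 0, 12 → 4
19 → 1, 11, 0, 18, 12 → 5
1 → 0 → 1
11 → 0 → 1
0 → none → 0
18 → 12 → 1
12 → none → 0
Sum: 4 + 5 + 1 + 1 + 0 + 1 + 0 = 12
Change: 12 − 13 = -1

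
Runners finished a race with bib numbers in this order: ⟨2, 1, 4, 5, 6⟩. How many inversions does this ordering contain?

Out-of-order index pairs (0-indexed):
(0,1): 2 > 1
That's 1 pair.

1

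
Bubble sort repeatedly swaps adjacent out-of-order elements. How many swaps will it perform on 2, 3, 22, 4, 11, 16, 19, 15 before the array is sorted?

Each adjacent swap fixes exactly one inversion, so the minimum swap count equals the number of inversions.
Count inversions — for each element, later elements that are smaller:
2: none → 0
3: none → 0
22: 4, 11, 16, 19, 15 → 5
4: none → 0
11: none → 0
16: 15 → 1
19: 15 → 1
15: none → 0
Total inversions: 0 + 0 + 5 + 0 + 0 + 1 + 1 + 0 = 7

7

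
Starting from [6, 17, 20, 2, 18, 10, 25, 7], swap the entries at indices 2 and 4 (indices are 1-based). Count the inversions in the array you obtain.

11 inversions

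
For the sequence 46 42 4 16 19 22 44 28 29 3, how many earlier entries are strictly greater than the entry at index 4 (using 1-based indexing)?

The element at index 4 is 16.
Elements before it: 46, 42, 4
Those larger than 16: 46, 42

2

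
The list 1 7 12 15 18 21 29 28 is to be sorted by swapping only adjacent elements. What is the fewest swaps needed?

1 swap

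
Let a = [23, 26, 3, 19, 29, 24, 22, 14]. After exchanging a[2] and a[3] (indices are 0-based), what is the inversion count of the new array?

Positions 2 and 3 hold 3 and 19; after swapping, the array is [23, 26, 19, 3, 29, 24, 22, 14].
Sweep left to right; for each value list the smaller values that follow it:
23: 4
26: 5
19: 2
3: 0
29: 3
24: 2
22: 1
14: 0
Sum: 4 + 5 + 2 + 0 + 3 + 2 + 1 + 0 = 17

17 inversions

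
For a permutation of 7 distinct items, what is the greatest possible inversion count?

A reversed (strictly descending) arrangement makes every pair an inversion, giving C(7, 2) inversions.
C(7, 2) = 7·6/2 = 21

21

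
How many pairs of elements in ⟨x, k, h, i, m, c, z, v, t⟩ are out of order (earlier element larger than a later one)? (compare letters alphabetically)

Sweep left to right; for each value list the smaller values that follow it:
x → k, h, i, m, c, v, t → 7
k → h, i, c → 3
h → c → 1
i → c → 1
m → c → 1
c → none → 0
z → v, t → 2
v → t → 1
t → none → 0
Sum: 7 + 3 + 1 + 1 + 1 + 0 + 2 + 1 + 0 = 16

16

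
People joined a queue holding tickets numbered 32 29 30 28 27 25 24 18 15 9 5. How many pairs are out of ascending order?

Sweep left to right; for each value list the smaller values that follow it:
32: 10
29: 8
30: 8
28: 7
27: 6
25: 5
24: 4
18: 3
15: 2
9: 1
5: 0
Sum: 10 + 8 + 8 + 7 + 6 + 5 + 4 + 3 + 2 + 1 + 0 = 54

54 inversions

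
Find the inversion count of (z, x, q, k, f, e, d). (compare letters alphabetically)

21

For each element, count later entries that are smaller:
z: 6
x: 5
q: 4
k: 3
f: 2
e: 1
d: 0
Sum: 6 + 5 + 4 + 3 + 2 + 1 + 0 = 21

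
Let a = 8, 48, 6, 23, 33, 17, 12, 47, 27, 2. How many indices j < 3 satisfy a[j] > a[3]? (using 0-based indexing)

1 such element

The element at index 3 is 23.
Elements before it: 8, 48, 6
Those larger than 23: 48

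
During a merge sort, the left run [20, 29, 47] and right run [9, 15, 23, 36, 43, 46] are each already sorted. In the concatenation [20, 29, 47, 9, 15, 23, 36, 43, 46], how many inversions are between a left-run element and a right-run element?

For each element r of the right run, count left-run elements greater than r:
r = 9: 20, 29, 47 → 3
r = 15: 20, 29, 47 → 3
r = 23: 29, 47 → 2
r = 36: 47 → 1
r = 43: 47 → 1
r = 46: 47 → 1
Cross-inversions: 3 + 3 + 2 + 1 + 1 + 1 = 11

11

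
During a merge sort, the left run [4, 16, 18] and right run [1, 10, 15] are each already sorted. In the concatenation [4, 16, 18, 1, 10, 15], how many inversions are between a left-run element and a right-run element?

7 cross-inversions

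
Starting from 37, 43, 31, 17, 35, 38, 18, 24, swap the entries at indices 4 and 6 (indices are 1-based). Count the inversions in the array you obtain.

Inversions: 21

Positions 4 and 6 hold 17 and 38; after swapping, the array is [37, 43, 31, 38, 35, 17, 18, 24].
Sweep left to right; for each value list the smaller values that follow it:
37 → 31, 35, 17, 18, 24 → 5
43 → 31, 38, 35, 17, 18, 24 → 6
31 → 17, 18, 24 → 3
38 → 35, 17, 18, 24 → 4
35 → 17, 18, 24 → 3
17 → none → 0
18 → none → 0
24 → none → 0
Sum: 5 + 6 + 3 + 4 + 3 + 0 + 0 + 0 = 21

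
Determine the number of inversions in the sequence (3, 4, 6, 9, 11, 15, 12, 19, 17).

Sweep left to right; for each value list the smaller values that follow it:
3 → none → 0
4 → none → 0
6 → none → 0
9 → none → 0
11 → none → 0
15 → 12 → 1
12 → none → 0
19 → 17 → 1
17 → none → 0
Sum: 0 + 0 + 0 + 0 + 0 + 1 + 0 + 1 + 0 = 2

2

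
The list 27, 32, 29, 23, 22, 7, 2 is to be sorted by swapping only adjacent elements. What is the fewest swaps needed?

There are 19 swaps.

The minimum number of adjacent swaps to sort an array equals its inversion count, since every such swap removes exactly one inversion.
Count inversions — for each element, later elements that are smaller:
27: 23, 22, 7, 2 → 4
32: 29, 23, 22, 7, 2 → 5
29: 23, 22, 7, 2 → 4
23: 22, 7, 2 → 3
22: 7, 2 → 2
7: 2 → 1
2: none → 0
Total inversions: 4 + 5 + 4 + 3 + 2 + 1 + 0 = 19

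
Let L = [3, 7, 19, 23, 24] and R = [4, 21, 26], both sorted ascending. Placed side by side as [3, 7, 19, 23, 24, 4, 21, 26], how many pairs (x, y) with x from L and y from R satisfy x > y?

Split inversions: 6

Count, for every r in R, how many entries of L exceed r:
r = 4: 7, 19, 23, 24 → 4
r = 21: 23, 24 → 2
r = 26: none → 0
Cross-inversions: 4 + 2 + 0 = 6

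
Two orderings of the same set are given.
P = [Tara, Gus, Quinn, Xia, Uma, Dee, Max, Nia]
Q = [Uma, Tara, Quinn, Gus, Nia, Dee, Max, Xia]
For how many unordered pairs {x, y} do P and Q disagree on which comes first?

Disagreeing pairs: 10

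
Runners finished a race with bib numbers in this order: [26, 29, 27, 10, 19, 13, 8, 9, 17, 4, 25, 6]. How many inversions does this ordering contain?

49

Sweep left to right; for each value list the smaller values that follow it:
26: 9
29: 10
27: 9
10: 4
19: 6
13: 4
8: 2
9: 2
17: 2
4: 0
25: 1
6: 0
Sum: 9 + 10 + 9 + 4 + 6 + 4 + 2 + 2 + 2 + 0 + 1 + 0 = 49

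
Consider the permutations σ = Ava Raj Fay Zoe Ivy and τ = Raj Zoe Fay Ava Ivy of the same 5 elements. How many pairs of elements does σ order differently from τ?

4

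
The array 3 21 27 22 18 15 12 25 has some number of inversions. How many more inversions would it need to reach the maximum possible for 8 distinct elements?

14 inversions short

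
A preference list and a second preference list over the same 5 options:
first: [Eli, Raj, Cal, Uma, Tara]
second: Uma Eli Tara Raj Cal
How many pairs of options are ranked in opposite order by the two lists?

Assign each item its position (1..5) in the first ordering, then rewrite the second ordering as that position sequence:
positions: Eli→1, Raj→2, Cal→3, Uma→4, Tara→5
second ordering as positions: [4, 1, 5, 2, 3]
Discordant pairs = inversions in this position sequence.
4: 1, 2, 3 → 3
1: 0
5: 2, 3 → 2
2: 0
3: 0
Total: 3 + 0 + 2 + 0 + 0 = 5

5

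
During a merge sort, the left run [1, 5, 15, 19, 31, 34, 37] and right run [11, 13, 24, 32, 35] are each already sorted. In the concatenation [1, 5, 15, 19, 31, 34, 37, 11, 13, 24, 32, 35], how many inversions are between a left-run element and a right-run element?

16

For each element r of the right run, count left-run elements greater than r:
r = 11: 15, 19, 31, 34, 37 → 5
r = 13: 15, 19, 31, 34, 37 → 5
r = 24: 31, 34, 37 → 3
r = 32: 34, 37 → 2
r = 35: 37 → 1
Cross-inversions: 5 + 5 + 3 + 2 + 1 = 16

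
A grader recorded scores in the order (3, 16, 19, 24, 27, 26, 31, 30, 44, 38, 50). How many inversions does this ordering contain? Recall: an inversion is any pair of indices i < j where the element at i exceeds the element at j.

3

Sweep left to right; for each value list the smaller values that follow it:
3 → none → 0
16 → none → 0
19 → none → 0
24 → none → 0
27 → 26 → 1
26 → none → 0
31 → 30 → 1
30 → none → 0
44 → 38 → 1
38 → none → 0
50 → none → 0
Sum: 0 + 0 + 0 + 0 + 1 + 0 + 1 + 0 + 1 + 0 + 0 = 3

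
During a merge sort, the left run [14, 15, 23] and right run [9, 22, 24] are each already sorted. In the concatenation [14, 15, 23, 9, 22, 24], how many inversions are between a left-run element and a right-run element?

There are 4 cross-inversions.

Count, for every r in R, how many entries of L exceed r:
r = 9: 14, 15, 23 → 3
r = 22: 23 → 1
r = 24: none → 0
Cross-inversions: 3 + 1 + 0 = 4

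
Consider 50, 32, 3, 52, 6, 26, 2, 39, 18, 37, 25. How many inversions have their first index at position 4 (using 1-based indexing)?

The element at index 4 is 52.
Elements after it: 6, 26, 2, 39, 18, 37, 25
Those smaller than 52: 6, 26, 2, 39, 18, 37, 25

7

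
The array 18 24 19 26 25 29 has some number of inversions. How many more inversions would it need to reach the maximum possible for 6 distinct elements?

Maximum inversions for 6 distinct elements is C(6, 2) = 6·5/2 = 15.
Current inversions — for each element, count later smaller elements:
18: 0
24: 1
19: 0
26: 1
25: 0
29: 0
Current total: 0 + 1 + 0 + 1 + 0 + 0 = 2
Shortfall: 15 − 2 = 13

13 inversions short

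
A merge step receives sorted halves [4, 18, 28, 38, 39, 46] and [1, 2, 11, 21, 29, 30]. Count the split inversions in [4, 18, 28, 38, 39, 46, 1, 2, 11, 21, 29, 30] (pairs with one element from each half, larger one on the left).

27

Take each right-half value and tally the left-half values above it:
r = 1: 4, 18, 28, 38, 39, 46 → 6
r = 2: 4, 18, 28, 38, 39, 46 → 6
r = 11: 18, 28, 38, 39, 46 → 5
r = 21: 28, 38, 39, 46 → 4
r = 29: 38, 39, 46 → 3
r = 30: 38, 39, 46 → 3
Cross-inversions: 6 + 6 + 5 + 4 + 3 + 3 = 27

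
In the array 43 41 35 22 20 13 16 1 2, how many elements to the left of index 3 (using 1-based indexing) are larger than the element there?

The element at index 3 is 35.
Elements before it: 43, 41
Those larger than 35: 43, 41

2 such elements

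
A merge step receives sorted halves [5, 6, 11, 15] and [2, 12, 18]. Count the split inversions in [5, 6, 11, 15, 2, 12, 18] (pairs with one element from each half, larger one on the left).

For each element r of the right run, count left-run elements greater than r:
r = 2: 5, 6, 11, 15 → 4
r = 12: 15 → 1
r = 18: none → 0
Cross-inversions: 4 + 1 + 0 = 5

There are 5 split inversions.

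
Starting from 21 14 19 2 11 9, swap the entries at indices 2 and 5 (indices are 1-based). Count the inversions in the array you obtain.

11 inversions

Positions 2 and 5 hold 14 and 11; after swapping, the array is [21, 11, 19, 2, 14, 9].
Element-by-element contributions:
21 → 11, 19, 2, 14, 9 → 5
11 → 2, 9 → 2
19 → 2, 14, 9 → 3
2 → none → 0
14 → 9 → 1
9 → none → 0
Sum: 5 + 2 + 3 + 0 + 1 + 0 = 11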